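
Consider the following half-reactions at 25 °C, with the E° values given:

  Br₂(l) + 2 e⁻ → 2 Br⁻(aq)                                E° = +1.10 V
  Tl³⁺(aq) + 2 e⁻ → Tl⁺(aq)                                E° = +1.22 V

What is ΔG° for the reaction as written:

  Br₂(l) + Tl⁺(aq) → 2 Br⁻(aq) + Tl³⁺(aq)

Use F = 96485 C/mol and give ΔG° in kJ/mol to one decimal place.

+23.2 kJ/mol

As written, Br₂/Br⁻ is reduced (cathode) and Tl³⁺/Tl⁺ is oxidised (anode), so E°cell = (+1.10) − (+1.22) = -0.12 V.
Balancing electrons gives n = 2.
ΔG° = −nFE° = −(2)(96485)(-0.12) = 23,156 J = +23.2 kJ/mol.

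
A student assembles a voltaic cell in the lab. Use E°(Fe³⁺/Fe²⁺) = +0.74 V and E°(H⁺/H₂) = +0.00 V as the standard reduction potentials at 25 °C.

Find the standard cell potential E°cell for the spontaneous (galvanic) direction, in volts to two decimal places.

+0.74 V

The Fe³⁺/Fe²⁺ couple has the higher reduction potential, so it is the cathode; H⁺/H₂ is oxidised at the anode.
E°cell = E°(cathode) − E°(anode) = (+0.74) − (+0.00) = +0.74 V.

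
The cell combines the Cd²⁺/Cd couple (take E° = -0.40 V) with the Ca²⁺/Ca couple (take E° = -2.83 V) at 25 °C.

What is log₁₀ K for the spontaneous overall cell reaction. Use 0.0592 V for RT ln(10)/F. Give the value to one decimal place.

Cathode: Cd²⁺/Cd; anode: Ca²⁺/Ca. E°cell = +2.43 V, n = 2.
log K = nE°cell / 0.0592 = (2)(+2.43) / 0.0592 = 82.1.

82.1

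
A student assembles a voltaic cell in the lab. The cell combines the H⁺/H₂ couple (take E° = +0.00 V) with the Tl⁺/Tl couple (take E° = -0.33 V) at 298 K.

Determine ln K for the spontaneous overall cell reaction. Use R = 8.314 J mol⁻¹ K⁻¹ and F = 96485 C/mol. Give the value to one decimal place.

Cathode: H⁺/H₂; anode: Tl⁺/Tl. E°cell = (+0.00) − (-0.33) = +0.33 V, with n = 2.
ΔG° = −nFE° = −RT ln K, so ln K = nFE°/(RT) = (2)(96485)(+0.33) / ((8.314)(298)) = 25.703.

25.7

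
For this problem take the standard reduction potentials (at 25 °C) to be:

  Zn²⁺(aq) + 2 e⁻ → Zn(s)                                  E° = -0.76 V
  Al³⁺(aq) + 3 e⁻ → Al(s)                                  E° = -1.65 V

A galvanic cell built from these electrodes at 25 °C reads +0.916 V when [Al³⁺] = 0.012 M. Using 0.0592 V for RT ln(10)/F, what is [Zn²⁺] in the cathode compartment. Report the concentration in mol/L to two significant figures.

0.40 M

Zn²⁺/Zn is the cathode, Al³⁺/Al the anode: E°cell = +0.89 V, n = 6.
Overall reaction: 3 Zn²⁺(aq) + 2 Al(s) → 3 Zn(s) + 2 Al³⁺(aq); Q = [Al³⁺]^2/[Zn²⁺]^3.
From E = E° − (0.0592/n) log Q: log Q = (E° − E)·n/0.0592 = (+0.89 − (+0.916))·6/0.0592 = -2.6351.
So 3·log[Zn²⁺] = 2·log(0.012) − log Q = -3.8416 − (-2.6351) = -1.2065; log[Zn²⁺] = -1.2065 / 3 = -0.4022; [Zn²⁺] = 10^(-0.4022) ≈ 0.40 M.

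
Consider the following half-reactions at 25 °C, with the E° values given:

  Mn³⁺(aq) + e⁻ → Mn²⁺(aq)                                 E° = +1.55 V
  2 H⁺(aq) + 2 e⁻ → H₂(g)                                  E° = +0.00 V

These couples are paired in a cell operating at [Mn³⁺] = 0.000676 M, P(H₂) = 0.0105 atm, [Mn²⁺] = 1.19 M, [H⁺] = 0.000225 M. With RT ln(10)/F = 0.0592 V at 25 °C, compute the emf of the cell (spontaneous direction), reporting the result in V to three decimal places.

Mn³⁺/Mn²⁺ is the cathode (higher E°), H⁺/H₂ the anode: E°cell = +1.55 − (+0.00) = +1.55 V, n = 2.
Overall: 2 Mn³⁺(aq) + H₂(g) → 2 Mn²⁺(aq) + 2 H⁺(aq)
Q = [Mn²⁺]^2·[H⁺]^2 / ([Mn³⁺]^2·P(H₂)); log Q = 1.174.
E = E° − (0.0592/n) log Q = +1.55 − (0.0592/2)(1.174) = +1.515 V.

+1.515 V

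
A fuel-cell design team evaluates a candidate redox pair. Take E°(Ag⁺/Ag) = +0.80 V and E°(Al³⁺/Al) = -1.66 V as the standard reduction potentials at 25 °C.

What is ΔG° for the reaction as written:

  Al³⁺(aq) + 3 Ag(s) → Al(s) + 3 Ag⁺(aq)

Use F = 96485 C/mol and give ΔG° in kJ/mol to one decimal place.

As written, Al³⁺/Al is reduced (cathode) and Ag⁺/Ag is oxidised (anode), so E°cell = (-1.66) − (+0.80) = -2.46 V.
Balancing electrons gives n = 3.
ΔG° = −nFE° = −(3)(96485)(-2.46) = 712,059 J = +712.1 kJ/mol.

+712.1 kJ/mol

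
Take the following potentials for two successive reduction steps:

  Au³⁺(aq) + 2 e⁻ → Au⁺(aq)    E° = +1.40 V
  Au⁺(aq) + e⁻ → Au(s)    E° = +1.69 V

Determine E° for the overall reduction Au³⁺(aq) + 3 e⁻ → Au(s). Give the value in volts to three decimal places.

Adding the free-energy changes (−nFE°) of the two steps gives −n₃FE°₃ = −n₁FE°₁ − n₂FE°₂.
E°₃ = (2×+1.40 + 1×+1.69) / 3 = (+4.490) / 3 = +1.497 V.
Simply averaging or adding the two E° values would be wrong; the electron-weighted sum is required.

+1.497 V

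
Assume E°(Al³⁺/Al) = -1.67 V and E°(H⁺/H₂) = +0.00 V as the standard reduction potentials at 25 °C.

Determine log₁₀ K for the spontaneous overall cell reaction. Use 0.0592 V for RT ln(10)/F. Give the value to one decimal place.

169.3

Cathode: H⁺/H₂; anode: Al³⁺/Al. E°cell = +1.67 V, n = 6.
log K = nE°cell / 0.0592 = (6)(+1.67) / 0.0592 = 169.3.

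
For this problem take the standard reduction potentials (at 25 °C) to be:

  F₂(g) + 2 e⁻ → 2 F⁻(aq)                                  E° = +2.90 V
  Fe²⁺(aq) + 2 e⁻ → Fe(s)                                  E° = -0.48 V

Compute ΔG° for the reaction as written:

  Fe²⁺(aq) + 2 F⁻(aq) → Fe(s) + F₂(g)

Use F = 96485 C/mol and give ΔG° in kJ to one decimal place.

As written, Fe²⁺/Fe is reduced (cathode) and F₂/F⁻ is oxidised (anode), so E°cell = (-0.48) − (+2.90) = -3.38 V.
Balancing electrons gives n = 2.
ΔG° = −nFE° = −(2)(96485)(-3.38) = 652,239 J = +652.2 kJ.

+652.2 kJ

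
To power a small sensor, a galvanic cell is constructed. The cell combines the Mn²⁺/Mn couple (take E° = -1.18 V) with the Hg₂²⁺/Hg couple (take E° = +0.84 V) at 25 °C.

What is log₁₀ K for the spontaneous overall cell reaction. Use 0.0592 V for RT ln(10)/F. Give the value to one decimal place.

Cathode: Hg₂²⁺/Hg; anode: Mn²⁺/Mn. E°cell = +2.02 V, n = 2.
log K = nE°cell / 0.0592 = (2)(+2.02) / 0.0592 = 68.2.

68.2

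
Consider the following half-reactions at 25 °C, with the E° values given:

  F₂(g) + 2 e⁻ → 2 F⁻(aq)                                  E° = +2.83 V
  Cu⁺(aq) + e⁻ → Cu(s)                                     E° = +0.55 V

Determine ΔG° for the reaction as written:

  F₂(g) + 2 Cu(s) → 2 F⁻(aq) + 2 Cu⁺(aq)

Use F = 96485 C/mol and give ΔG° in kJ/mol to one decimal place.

As written, F₂/F⁻ is reduced (cathode) and Cu⁺/Cu is oxidised (anode), so E°cell = (+2.83) − (+0.55) = +2.28 V.
Balancing electrons gives n = 2.
ΔG° = −nFE° = −(2)(96485)(+2.28) = -439,972 J = -440.0 kJ/mol.

-440.0 kJ/mol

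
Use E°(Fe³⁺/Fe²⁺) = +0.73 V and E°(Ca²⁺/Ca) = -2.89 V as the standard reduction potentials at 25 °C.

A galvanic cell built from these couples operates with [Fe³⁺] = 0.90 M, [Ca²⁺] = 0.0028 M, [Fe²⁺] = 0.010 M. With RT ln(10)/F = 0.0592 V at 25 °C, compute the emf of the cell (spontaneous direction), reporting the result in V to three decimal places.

Fe³⁺/Fe²⁺ is the cathode (higher E°), Ca²⁺/Ca the anode: E°cell = +0.73 − (-2.89) = +3.62 V, n = 2.
Overall: 2 Fe³⁺(aq) + Ca(s) → 2 Fe²⁺(aq) + Ca²⁺(aq)
Q = [Fe²⁺]^2·[Ca²⁺] / ([Fe³⁺]^2); log Q = -6.461.
E = E° − (0.0592/n) log Q = +3.62 − (0.0592/2)(-6.461) = +3.811 V.

+3.811 V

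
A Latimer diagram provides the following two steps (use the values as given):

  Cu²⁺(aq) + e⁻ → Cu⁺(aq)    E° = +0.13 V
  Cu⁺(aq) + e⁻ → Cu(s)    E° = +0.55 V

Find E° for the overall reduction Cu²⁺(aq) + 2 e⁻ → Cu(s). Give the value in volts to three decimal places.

Adding the free-energy changes (−nFE°) of the two steps gives −n₃FE°₃ = −n₁FE°₁ − n₂FE°₂.
E°₃ = (1×+0.13 + 1×+0.55) / 2 = (+0.680) / 2 = +0.340 V.

+0.340 V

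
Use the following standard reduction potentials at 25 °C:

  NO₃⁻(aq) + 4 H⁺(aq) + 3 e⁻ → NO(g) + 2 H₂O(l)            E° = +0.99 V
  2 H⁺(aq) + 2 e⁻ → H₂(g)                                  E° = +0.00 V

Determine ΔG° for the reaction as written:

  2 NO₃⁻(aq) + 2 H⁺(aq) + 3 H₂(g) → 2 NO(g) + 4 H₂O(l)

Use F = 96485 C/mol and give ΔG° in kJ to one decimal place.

As written, NO₃⁻/NO is reduced (cathode) and H⁺/H₂ is oxidised (anode), so E°cell = (+0.99) − (+0.00) = +0.99 V.
Balancing electrons gives n = 6.
ΔG° = −nFE° = −(6)(96485)(+0.99) = -573,121 J = -573.1 kJ.

-573.1 kJ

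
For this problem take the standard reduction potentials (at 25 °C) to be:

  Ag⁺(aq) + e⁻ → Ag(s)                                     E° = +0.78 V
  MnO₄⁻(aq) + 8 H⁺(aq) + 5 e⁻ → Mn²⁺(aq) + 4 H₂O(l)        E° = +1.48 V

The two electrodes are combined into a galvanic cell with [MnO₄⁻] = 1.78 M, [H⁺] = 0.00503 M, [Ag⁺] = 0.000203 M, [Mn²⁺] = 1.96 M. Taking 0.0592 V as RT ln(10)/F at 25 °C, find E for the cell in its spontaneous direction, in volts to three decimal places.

MnO₄⁻/Mn²⁺ is the cathode (higher E°), Ag⁺/Ag the anode: E°cell = +1.48 − (+0.78) = +0.70 V, n = 5.
Overall: MnO₄⁻(aq) + 8 H⁺(aq) + 5 Ag(s) → Mn²⁺(aq) + 4 H₂O(l) + 5 Ag⁺(aq)
Q = [Mn²⁺]·[Ag⁺]^5 / ([MnO₄⁻]·[H⁺]^8); log Q = -0.033.
E = E° − (0.0592/n) log Q = +0.70 − (0.0592/5)(-0.033) = +0.700 V.

+0.700 V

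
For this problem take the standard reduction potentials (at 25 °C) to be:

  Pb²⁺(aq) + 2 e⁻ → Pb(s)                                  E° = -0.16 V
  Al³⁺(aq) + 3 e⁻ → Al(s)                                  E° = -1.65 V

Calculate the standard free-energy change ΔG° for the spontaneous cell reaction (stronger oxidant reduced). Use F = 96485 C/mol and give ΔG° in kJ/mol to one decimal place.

Pb²⁺/Pb (E° = -0.16 V) is the cathode; Al³⁺/Al (E° = -1.65 V) is the anode, so E°cell = +1.49 V.
Balancing electrons gives n = 6 (lcm of 2 and 3).
ΔG° = −nFE° = −(6)(96485)(+1.49) = -862,576 J = -862.6 kJ/mol.

-862.6 kJ/mol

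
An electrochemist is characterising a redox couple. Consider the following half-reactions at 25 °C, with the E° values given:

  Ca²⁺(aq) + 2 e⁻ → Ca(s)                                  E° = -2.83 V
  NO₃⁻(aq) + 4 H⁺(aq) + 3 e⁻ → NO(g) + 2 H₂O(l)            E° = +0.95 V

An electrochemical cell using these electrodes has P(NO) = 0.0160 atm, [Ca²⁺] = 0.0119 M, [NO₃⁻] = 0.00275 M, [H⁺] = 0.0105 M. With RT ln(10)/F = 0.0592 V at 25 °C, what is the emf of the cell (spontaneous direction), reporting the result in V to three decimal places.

NO₃⁻/NO is the cathode (higher E°), Ca²⁺/Ca the anode: E°cell = +0.95 − (-2.83) = +3.78 V, n = 6.
Overall: 2 NO₃⁻(aq) + 8 H⁺(aq) + 3 Ca(s) → 2 NO(g) + 4 H₂O(l) + 3 Ca²⁺(aq)
Q = P(NO)^2·[Ca²⁺]^3 / ([NO₃⁻]^2·[H⁺]^8); log Q = 11.587.
E = E° − (0.0592/n) log Q = +3.78 − (0.0592/6)(11.587) = +3.666 V.

+3.666 V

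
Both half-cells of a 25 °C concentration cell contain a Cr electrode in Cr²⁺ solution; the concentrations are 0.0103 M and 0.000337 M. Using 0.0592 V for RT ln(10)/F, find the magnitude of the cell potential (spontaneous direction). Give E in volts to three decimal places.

+0.044 V

For a concentration cell E°cell = 0. The 0.0103 M side is the cathode (reduction is favoured where [Cr²⁺] is higher).
With n = 2, E = −(0.0592/2) log([Cr²⁺]ₐₙ/[Cr²⁺]꜀ₐₜ) = −(0.0592/2) log(0.000337/0.0103) = −(0.0592/2)(-1.485) = +0.044 V.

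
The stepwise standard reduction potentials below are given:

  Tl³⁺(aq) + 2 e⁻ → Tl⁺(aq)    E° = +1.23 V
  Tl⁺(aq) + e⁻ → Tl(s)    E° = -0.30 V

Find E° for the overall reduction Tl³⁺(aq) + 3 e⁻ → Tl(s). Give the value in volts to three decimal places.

+0.720 V

Since ΔG° = −nFE° is additive over sequential reductions, n₃E°₃ = n₁E°₁ + n₂E°₂.
E°₃ = (2×+1.23 + 1×-0.30) / 3 = (+2.160) / 3 = +0.720 V.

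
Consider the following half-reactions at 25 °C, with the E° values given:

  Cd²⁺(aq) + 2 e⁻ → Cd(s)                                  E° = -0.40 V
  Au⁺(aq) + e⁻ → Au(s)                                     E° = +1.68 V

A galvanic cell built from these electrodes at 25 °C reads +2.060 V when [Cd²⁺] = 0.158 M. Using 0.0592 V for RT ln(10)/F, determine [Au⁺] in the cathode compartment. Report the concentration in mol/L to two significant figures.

Au⁺/Au is the cathode, Cd²⁺/Cd the anode: E°cell = +2.08 V, n = 2.
Overall reaction: 2 Au⁺(aq) + Cd(s) → 2 Au(s) + Cd²⁺(aq); Q = [Cd²⁺]^1/[Au⁺]^2.
From E = E° − (0.0592/n) log Q: log Q = (E° − E)·n/0.0592 = (+2.08 − (+2.060))·2/0.0592 = 0.6757.
So 2·log[Au⁺] = 1·log(0.158) − log Q = -0.8013 − (0.6757) = -1.4770; log[Au⁺] = -1.4770 / 2 = -0.7385; [Au⁺] = 10^(-0.7385) ≈ 0.18 M.

0.18 M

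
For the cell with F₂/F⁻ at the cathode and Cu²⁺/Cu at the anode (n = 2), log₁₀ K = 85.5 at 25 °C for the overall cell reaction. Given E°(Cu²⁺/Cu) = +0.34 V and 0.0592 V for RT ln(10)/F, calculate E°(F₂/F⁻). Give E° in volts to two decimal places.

+2.87 V

E°cell = (0.0592/n)·log K = (0.0592/2)(85.5) = +2.531 V.
Since F₂/F⁻ is the cathode and Cu²⁺/Cu the anode, E°cell = E°(F₂/F⁻) − E°(Cu²⁺/Cu).
So E°(F₂/F⁻) = E°cell + E°(Cu²⁺/Cu) = +2.531 + (+0.34) = +2.87 V.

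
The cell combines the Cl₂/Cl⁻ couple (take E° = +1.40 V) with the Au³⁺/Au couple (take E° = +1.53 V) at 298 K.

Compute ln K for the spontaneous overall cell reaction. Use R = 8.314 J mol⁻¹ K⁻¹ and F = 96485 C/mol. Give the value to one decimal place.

Cathode: Au³⁺/Au; anode: Cl₂/Cl⁻. E°cell = (+1.53) − (+1.40) = +0.13 V, with n = 6.
ΔG° = −nFE° = −RT ln K, so ln K = nFE°/(RT) = (6)(96485)(+0.13) / ((8.314)(298)) = 30.376.

30.4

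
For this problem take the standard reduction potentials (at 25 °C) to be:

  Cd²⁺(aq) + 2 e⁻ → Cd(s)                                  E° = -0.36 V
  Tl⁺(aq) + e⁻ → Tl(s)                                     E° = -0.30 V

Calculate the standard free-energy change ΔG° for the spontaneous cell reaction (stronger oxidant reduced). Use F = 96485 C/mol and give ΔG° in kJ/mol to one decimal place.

-11.6 kJ/mol

Tl⁺/Tl (E° = -0.30 V) is the cathode; Cd²⁺/Cd (E° = -0.36 V) is the anode, so E°cell = +0.06 V.
Balancing electrons gives n = 2 (lcm of 1 and 2).
ΔG° = −nFE° = −(2)(96485)(+0.06) = -11,578 J = -11.6 kJ/mol.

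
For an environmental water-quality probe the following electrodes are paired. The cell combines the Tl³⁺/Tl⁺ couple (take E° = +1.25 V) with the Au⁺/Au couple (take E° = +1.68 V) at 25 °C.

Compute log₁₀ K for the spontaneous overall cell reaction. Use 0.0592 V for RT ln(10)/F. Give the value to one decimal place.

Cathode: Au⁺/Au; anode: Tl³⁺/Tl⁺. E°cell = +0.43 V, n = 2.
log K = nE°cell / 0.0592 = (2)(+0.43) / 0.0592 = 14.5.

14.5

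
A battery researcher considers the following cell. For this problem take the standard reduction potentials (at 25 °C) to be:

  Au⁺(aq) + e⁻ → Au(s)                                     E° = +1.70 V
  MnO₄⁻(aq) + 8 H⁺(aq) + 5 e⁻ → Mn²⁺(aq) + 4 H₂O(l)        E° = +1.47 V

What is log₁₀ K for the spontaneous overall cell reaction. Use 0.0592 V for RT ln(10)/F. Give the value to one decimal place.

Cathode: Au⁺/Au; anode: MnO₄⁻/Mn²⁺. E°cell = +0.23 V, n = 5.
log K = nE°cell / 0.0592 = (5)(+0.23) / 0.0592 = 19.4.

19.4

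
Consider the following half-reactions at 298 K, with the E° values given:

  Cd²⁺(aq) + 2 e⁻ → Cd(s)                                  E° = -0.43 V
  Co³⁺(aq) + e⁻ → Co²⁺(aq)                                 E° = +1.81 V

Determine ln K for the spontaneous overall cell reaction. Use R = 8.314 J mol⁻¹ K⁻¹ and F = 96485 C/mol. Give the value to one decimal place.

Cathode: Co³⁺/Co²⁺; anode: Cd²⁺/Cd. E°cell = (+1.81) − (-0.43) = +2.24 V, with n = 2.
ΔG° = −nFE° = −RT ln K, so ln K = nFE°/(RT) = (2)(96485)(+2.24) / ((8.314)(298)) = 174.466.

174.5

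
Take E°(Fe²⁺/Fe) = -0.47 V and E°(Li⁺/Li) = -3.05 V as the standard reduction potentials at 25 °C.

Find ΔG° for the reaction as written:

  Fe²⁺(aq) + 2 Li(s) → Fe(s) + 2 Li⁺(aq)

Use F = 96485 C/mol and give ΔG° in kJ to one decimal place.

-497.9 kJ

As written, Fe²⁺/Fe is reduced (cathode) and Li⁺/Li is oxidised (anode), so E°cell = (-0.47) − (-3.05) = +2.58 V.
Balancing electrons gives n = 2.
ΔG° = −nFE° = −(2)(96485)(+2.58) = -497,863 J = -497.9 kJ.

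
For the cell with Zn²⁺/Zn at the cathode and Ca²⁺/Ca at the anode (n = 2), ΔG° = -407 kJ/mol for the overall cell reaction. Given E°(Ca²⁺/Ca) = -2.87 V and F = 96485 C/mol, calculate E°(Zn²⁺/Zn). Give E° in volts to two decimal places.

E°cell = −ΔG°/(nF) = −(-407×10³)/((2)(96485)) = +2.109 V.
Since Zn²⁺/Zn is the cathode and Ca²⁺/Ca the anode, E°cell = E°(Zn²⁺/Zn) − E°(Ca²⁺/Ca).
So E°(Zn²⁺/Zn) = E°cell + E°(Ca²⁺/Ca) = +2.109 + (-2.87) = -0.76 V.

-0.76 V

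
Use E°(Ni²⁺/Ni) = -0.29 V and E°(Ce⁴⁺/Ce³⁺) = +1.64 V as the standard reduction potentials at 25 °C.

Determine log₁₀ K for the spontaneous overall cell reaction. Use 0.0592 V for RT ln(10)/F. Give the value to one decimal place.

65.2

Cathode: Ce⁴⁺/Ce³⁺; anode: Ni²⁺/Ni. E°cell = +1.93 V, n = 2.
log K = nE°cell / 0.0592 = (2)(+1.93) / 0.0592 = 65.2.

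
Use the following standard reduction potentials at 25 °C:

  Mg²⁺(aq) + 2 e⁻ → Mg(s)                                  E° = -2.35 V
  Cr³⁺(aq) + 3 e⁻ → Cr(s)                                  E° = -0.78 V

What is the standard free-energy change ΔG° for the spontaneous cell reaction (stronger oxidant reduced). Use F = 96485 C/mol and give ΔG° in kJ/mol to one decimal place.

-908.9 kJ/mol

Cr³⁺/Cr (E° = -0.78 V) is the cathode; Mg²⁺/Mg (E° = -2.35 V) is the anode, so E°cell = +1.57 V.
Balancing electrons gives n = 6 (lcm of 3 and 2).
ΔG° = −nFE° = −(6)(96485)(+1.57) = -908,889 J = -908.9 kJ/mol.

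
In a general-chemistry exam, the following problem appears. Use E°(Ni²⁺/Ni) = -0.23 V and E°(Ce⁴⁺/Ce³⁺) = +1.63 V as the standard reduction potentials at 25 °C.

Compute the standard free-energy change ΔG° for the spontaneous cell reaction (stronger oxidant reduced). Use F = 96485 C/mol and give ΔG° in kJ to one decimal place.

Ce⁴⁺/Ce³⁺ (E° = +1.63 V) is the cathode; Ni²⁺/Ni (E° = -0.23 V) is the anode, so E°cell = +1.86 V.
Balancing electrons gives n = 2 (lcm of 1 and 2).
ΔG° = −nFE° = −(2)(96485)(+1.86) = -358,924 J = -358.9 kJ.

-358.9 kJ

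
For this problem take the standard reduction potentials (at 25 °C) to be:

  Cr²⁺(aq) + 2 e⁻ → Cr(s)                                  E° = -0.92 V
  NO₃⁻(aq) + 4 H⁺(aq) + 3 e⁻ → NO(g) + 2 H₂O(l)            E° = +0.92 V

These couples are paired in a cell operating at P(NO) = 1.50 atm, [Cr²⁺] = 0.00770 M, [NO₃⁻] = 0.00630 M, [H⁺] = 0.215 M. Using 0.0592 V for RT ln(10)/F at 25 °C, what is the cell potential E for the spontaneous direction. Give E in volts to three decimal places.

+1.803 V

NO₃⁻/NO is the cathode (higher E°), Cr²⁺/Cr the anode: E°cell = +0.92 − (-0.92) = +1.84 V, n = 6.
Overall: 2 NO₃⁻(aq) + 8 H⁺(aq) + 3 Cr(s) → 2 NO(g) + 4 H₂O(l) + 3 Cr²⁺(aq)
Q = P(NO)^2·[Cr²⁺]^3 / ([NO₃⁻]^2·[H⁺]^8); log Q = 3.753.
E = E° − (0.0592/n) log Q = +1.84 − (0.0592/6)(3.753) = +1.803 V.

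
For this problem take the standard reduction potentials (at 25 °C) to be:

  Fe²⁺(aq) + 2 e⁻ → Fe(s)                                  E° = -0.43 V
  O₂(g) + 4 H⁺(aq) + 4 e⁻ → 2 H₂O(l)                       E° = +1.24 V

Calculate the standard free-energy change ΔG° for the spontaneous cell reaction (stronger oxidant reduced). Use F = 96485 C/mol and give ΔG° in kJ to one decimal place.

-644.5 kJ

O₂/H₂O (E° = +1.24 V) is the cathode; Fe²⁺/Fe (E° = -0.43 V) is the anode, so E°cell = +1.67 V.
Balancing electrons gives n = 4 (lcm of 4 and 2).
ΔG° = −nFE° = −(4)(96485)(+1.67) = -644,520 J = -644.5 kJ.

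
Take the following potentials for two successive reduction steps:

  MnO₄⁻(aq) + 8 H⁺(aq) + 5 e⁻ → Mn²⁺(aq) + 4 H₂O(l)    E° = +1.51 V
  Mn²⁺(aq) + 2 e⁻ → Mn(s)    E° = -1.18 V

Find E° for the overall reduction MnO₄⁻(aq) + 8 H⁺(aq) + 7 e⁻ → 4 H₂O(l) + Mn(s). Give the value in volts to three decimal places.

+0.741 V

Adding the free-energy changes (−nFE°) of the two steps gives −n₃FE°₃ = −n₁FE°₁ − n₂FE°₂.
E°₃ = (5×+1.51 + 2×-1.18) / 7 = (+5.190) / 7 = +0.741 V.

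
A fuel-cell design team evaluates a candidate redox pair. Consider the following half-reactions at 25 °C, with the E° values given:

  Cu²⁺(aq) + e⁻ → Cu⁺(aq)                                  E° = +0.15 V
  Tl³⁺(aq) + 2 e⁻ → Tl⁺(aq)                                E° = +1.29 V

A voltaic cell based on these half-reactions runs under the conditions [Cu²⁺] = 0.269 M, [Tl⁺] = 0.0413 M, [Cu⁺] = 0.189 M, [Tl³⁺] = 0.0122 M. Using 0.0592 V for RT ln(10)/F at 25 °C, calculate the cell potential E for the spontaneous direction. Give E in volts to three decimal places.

Tl³⁺/Tl⁺ is the cathode (higher E°), Cu²⁺/Cu⁺ the anode: E°cell = +1.29 − (+0.15) = +1.14 V, n = 2.
Overall: Tl³⁺(aq) + 2 Cu⁺(aq) → Tl⁺(aq) + 2 Cu²⁺(aq)
Q = [Tl⁺]·[Cu²⁺]^2 / ([Tl³⁺]·[Cu⁺]^2); log Q = 0.836.
E = E° − (0.0592/n) log Q = +1.14 − (0.0592/2)(0.836) = +1.115 V.

+1.115 V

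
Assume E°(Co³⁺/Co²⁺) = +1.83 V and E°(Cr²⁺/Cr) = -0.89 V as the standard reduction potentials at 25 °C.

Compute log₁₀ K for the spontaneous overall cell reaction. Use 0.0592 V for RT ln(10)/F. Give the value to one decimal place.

91.9

Cathode: Co³⁺/Co²⁺; anode: Cr²⁺/Cr. E°cell = +2.72 V, n = 2.
log K = nE°cell / 0.0592 = (2)(+2.72) / 0.0592 = 91.9.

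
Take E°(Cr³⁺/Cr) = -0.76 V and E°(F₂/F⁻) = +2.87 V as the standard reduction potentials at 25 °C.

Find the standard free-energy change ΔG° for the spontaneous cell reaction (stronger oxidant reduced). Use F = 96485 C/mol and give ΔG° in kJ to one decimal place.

F₂/F⁻ (E° = +2.87 V) is the cathode; Cr³⁺/Cr (E° = -0.76 V) is the anode, so E°cell = +3.63 V.
Balancing electrons gives n = 6 (lcm of 2 and 3).
ΔG° = −nFE° = −(6)(96485)(+3.63) = -2,101,443 J = -2101.4 kJ.

-2101.4 kJ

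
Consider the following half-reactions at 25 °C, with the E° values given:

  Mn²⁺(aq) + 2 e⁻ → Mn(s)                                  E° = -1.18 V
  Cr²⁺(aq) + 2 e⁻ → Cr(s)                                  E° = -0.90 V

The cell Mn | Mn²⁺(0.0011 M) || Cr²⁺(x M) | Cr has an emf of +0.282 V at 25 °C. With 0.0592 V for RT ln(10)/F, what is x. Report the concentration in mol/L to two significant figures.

Cr²⁺/Cr is the cathode, Mn²⁺/Mn the anode: E°cell = +0.28 V, n = 2.
Overall reaction: Cr²⁺(aq) + Mn(s) → Cr(s) + Mn²⁺(aq); Q = [Mn²⁺]^1/[Cr²⁺]^1.
From E = E° − (0.0592/n) log Q: log Q = (E° − E)·n/0.0592 = (+0.28 − (+0.282))·2/0.0592 = -0.0676.
So 1·log[Cr²⁺] = 1·log(0.0011) − log Q = -2.9586 − (-0.0676) = -2.8910; [Cr²⁺] = 10^(-2.8910) ≈ 0.0013 M.

0.0013 M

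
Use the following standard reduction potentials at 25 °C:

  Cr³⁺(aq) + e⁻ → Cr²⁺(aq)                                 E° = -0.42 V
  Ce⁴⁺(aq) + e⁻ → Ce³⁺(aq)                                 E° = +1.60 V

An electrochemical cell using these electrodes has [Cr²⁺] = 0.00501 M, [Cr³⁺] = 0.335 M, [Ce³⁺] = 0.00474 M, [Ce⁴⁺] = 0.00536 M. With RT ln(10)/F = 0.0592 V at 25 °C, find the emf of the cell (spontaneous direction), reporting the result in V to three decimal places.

Ce⁴⁺/Ce³⁺ is the cathode (higher E°), Cr³⁺/Cr²⁺ the anode: E°cell = +1.60 − (-0.42) = +2.02 V, n = 1.
Overall: Ce⁴⁺(aq) + Cr²⁺(aq) → Ce³⁺(aq) + Cr³⁺(aq)
Q = [Ce³⁺]·[Cr³⁺] / ([Ce⁴⁺]·[Cr²⁺]); log Q = 1.772.
E = E° − (0.0592/n) log Q = +2.02 − (0.0592/1)(1.772) = +1.915 V.

+1.915 V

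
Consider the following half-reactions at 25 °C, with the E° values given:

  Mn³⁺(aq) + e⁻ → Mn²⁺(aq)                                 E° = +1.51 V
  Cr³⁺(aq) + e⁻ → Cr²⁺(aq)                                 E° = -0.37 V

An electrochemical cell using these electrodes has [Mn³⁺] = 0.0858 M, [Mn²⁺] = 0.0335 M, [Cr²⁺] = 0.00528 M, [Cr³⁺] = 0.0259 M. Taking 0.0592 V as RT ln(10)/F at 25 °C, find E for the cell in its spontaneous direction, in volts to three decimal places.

+1.863 V

Mn³⁺/Mn²⁺ is the cathode (higher E°), Cr³⁺/Cr²⁺ the anode: E°cell = +1.51 − (-0.37) = +1.88 V, n = 1.
Overall: Mn³⁺(aq) + Cr²⁺(aq) → Mn²⁺(aq) + Cr³⁺(aq)
Q = [Mn²⁺]·[Cr³⁺] / ([Mn³⁺]·[Cr²⁺]); log Q = 0.282.
E = E° − (0.0592/n) log Q = +1.88 − (0.0592/1)(0.282) = +1.863 V.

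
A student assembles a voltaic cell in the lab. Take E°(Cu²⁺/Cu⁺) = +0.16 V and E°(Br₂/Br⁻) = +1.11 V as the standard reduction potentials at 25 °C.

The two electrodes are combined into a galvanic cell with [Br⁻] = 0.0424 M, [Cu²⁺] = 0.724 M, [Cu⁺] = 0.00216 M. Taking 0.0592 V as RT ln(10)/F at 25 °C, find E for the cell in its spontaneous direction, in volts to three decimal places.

+0.882 V

Br₂/Br⁻ is the cathode (higher E°), Cu²⁺/Cu⁺ the anode: E°cell = +1.11 − (+0.16) = +0.95 V, n = 2.
Overall: Br₂(l) + 2 Cu⁺(aq) → 2 Br⁻(aq) + 2 Cu²⁺(aq)
Q = [Br⁻]^2·[Cu²⁺]^2 / ([Cu⁺]^2); log Q = 2.305.
E = E° − (0.0592/n) log Q = +0.95 − (0.0592/2)(2.305) = +0.882 V.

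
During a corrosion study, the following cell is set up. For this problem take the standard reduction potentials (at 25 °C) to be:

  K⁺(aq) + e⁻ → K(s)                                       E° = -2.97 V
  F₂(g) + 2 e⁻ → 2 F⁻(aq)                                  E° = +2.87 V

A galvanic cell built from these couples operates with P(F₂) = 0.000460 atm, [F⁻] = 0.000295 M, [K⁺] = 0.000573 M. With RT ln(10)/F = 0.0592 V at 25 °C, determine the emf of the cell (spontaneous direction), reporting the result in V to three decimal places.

F₂/F⁻ is the cathode (higher E°), K⁺/K the anode: E°cell = +2.87 − (-2.97) = +5.84 V, n = 2.
Overall: F₂(g) + 2 K(s) → 2 F⁻(aq) + 2 K⁺(aq)
Q = [F⁻]^2·[K⁺]^2 / (P(F₂)); log Q = -10.207.
E = E° − (0.0592/n) log Q = +5.84 − (0.0592/2)(-10.207) = +6.142 V.

+6.142 V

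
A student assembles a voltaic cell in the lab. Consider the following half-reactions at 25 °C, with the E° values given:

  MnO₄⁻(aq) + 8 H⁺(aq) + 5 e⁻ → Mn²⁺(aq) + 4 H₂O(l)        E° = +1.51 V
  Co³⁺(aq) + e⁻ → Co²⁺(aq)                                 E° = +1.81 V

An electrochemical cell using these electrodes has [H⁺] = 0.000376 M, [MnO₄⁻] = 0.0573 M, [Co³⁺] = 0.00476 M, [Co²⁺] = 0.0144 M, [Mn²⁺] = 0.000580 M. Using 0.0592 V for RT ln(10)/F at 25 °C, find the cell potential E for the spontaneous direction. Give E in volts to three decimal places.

+0.572 V

Co³⁺/Co²⁺ is the cathode (higher E°), MnO₄⁻/Mn²⁺ the anode: E°cell = +1.81 − (+1.51) = +0.30 V, n = 5.
Overall: 5 Co³⁺(aq) + Mn²⁺(aq) + 4 H₂O(l) → 5 Co²⁺(aq) + MnO₄⁻(aq) + 8 H⁺(aq)
Q = [Co²⁺]^5·[MnO₄⁻]·[H⁺]^8 / ([Co³⁺]^5·[Mn²⁺]); log Q = -23.000.
E = E° − (0.0592/n) log Q = +0.30 − (0.0592/5)(-23.000) = +0.572 V.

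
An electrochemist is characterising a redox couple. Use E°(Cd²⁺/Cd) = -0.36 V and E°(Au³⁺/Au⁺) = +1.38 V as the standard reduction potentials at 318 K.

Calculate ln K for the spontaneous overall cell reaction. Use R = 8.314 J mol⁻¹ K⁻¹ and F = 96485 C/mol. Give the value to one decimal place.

Cathode: Au³⁺/Au⁺; anode: Cd²⁺/Cd. E°cell = (+1.38) − (-0.36) = +1.74 V, with n = 2.
ΔG° = −nFE° = −RT ln K, so ln K = nFE°/(RT) = (2)(96485)(+1.74) / ((8.314)(318)) = 126.999.

127.0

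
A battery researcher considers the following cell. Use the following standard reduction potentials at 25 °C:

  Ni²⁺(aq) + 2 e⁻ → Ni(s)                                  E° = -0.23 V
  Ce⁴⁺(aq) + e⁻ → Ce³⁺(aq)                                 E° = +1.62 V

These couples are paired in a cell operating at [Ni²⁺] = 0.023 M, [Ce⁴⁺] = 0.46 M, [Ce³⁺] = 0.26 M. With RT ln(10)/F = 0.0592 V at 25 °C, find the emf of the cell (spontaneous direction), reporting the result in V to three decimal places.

Ce⁴⁺/Ce³⁺ is the cathode (higher E°), Ni²⁺/Ni the anode: E°cell = +1.62 − (-0.23) = +1.85 V, n = 2.
Overall: 2 Ce⁴⁺(aq) + Ni(s) → 2 Ce³⁺(aq) + Ni²⁺(aq)
Q = [Ce³⁺]^2·[Ni²⁺] / ([Ce⁴⁺]^2); log Q = -2.134.
E = E° − (0.0592/n) log Q = +1.85 − (0.0592/2)(-2.134) = +1.913 V.

+1.913 V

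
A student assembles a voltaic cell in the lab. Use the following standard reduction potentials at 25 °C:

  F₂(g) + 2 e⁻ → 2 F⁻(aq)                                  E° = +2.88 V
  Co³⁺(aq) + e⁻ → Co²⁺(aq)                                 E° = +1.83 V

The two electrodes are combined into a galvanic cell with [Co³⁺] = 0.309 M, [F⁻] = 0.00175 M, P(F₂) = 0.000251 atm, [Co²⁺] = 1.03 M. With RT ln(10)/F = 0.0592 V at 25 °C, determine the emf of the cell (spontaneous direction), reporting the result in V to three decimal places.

F₂/F⁻ is the cathode (higher E°), Co³⁺/Co²⁺ the anode: E°cell = +2.88 − (+1.83) = +1.05 V, n = 2.
Overall: F₂(g) + 2 Co²⁺(aq) → 2 F⁻(aq) + 2 Co³⁺(aq)
Q = [F⁻]^2·[Co³⁺]^2 / (P(F₂)·[Co²⁺]^2); log Q = -2.959.
E = E° − (0.0592/n) log Q = +1.05 − (0.0592/2)(-2.959) = +1.138 V.

+1.138 V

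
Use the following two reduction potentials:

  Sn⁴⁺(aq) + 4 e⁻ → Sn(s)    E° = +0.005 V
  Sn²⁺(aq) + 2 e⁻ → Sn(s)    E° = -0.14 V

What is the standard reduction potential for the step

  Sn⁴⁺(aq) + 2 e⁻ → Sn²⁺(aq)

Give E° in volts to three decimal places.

Sequential free energies add, so n₃E°₃ = n₁E°₁ + n₂E°₂.
With n₃ = 4, and the known step contributing 2×(-0.14) V, the unknown satisfies 2·E° = 4×(+0.005) − 2×(-0.14) = +0.300.
E° = +0.300 / 2 = +0.150 V.

+0.150 V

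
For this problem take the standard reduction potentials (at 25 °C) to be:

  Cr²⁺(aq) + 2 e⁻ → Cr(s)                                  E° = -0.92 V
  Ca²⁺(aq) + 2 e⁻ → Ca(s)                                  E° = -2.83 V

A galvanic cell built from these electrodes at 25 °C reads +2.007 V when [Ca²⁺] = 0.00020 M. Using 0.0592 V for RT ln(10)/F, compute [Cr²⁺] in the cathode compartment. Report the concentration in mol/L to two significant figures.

Cr²⁺/Cr is the cathode, Ca²⁺/Ca the anode: E°cell = +1.91 V, n = 2.
Overall reaction: Cr²⁺(aq) + Ca(s) → Cr(s) + Ca²⁺(aq); Q = [Ca²⁺]^1/[Cr²⁺]^1.
From E = E° − (0.0592/n) log Q: log Q = (E° − E)·n/0.0592 = (+1.91 − (+2.007))·2/0.0592 = -3.2770.
So 1·log[Cr²⁺] = 1·log(0.0002) − log Q = -3.6990 − (-3.2770) = -0.4220; [Cr²⁺] = 10^(-0.4220) ≈ 0.38 M.

0.38 M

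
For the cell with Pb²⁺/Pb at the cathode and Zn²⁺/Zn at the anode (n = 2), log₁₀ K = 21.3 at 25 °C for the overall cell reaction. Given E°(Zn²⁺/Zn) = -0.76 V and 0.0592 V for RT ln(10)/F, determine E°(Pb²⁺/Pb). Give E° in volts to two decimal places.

-0.13 V

E°cell = (0.0592/n)·log K = (0.0592/2)(21.3) = +0.630 V.
Since Pb²⁺/Pb is the cathode and Zn²⁺/Zn the anode, E°cell = E°(Pb²⁺/Pb) − E°(Zn²⁺/Zn).
So E°(Pb²⁺/Pb) = E°cell + E°(Zn²⁺/Zn) = +0.630 + (-0.76) = -0.13 V.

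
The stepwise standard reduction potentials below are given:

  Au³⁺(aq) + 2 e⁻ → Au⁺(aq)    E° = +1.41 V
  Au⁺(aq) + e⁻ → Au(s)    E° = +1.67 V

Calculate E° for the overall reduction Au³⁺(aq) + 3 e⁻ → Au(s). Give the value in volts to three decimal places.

+1.497 V

Since ΔG° = −nFE° is additive over sequential reductions, n₃E°₃ = n₁E°₁ + n₂E°₂.
E°₃ = (2×+1.41 + 1×+1.67) / 3 = (+4.490) / 3 = +1.497 V.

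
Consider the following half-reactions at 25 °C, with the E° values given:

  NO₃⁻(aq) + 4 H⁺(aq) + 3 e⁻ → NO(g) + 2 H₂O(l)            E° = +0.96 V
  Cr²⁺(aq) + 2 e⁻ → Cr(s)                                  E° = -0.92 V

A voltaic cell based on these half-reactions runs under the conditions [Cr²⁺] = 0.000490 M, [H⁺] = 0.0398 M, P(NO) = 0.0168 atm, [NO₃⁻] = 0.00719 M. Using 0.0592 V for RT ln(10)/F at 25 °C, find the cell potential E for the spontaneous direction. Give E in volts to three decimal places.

NO₃⁻/NO is the cathode (higher E°), Cr²⁺/Cr the anode: E°cell = +0.96 − (-0.92) = +1.88 V, n = 6.
Overall: 2 NO₃⁻(aq) + 8 H⁺(aq) + 3 Cr(s) → 2 NO(g) + 4 H₂O(l) + 3 Cr²⁺(aq)
Q = P(NO)^2·[Cr²⁺]^3 / ([NO₃⁻]^2·[H⁺]^8); log Q = 2.009.
E = E° − (0.0592/n) log Q = +1.88 − (0.0592/6)(2.009) = +1.860 V.

+1.860 V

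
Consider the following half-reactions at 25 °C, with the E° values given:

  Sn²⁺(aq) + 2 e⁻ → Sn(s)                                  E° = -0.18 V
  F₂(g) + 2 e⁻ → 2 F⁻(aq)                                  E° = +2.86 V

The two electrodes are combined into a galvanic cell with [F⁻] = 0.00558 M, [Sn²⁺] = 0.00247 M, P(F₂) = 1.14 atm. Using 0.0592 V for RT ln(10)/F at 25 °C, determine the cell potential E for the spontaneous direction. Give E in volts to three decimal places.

+3.252 V

F₂/F⁻ is the cathode (higher E°), Sn²⁺/Sn the anode: E°cell = +2.86 − (-0.18) = +3.04 V, n = 2.
Overall: F₂(g) + Sn(s) → 2 F⁻(aq) + Sn²⁺(aq)
Q = [F⁻]^2·[Sn²⁺] / (P(F₂)); log Q = -7.171.
E = E° − (0.0592/n) log Q = +3.04 − (0.0592/2)(-7.171) = +3.252 V.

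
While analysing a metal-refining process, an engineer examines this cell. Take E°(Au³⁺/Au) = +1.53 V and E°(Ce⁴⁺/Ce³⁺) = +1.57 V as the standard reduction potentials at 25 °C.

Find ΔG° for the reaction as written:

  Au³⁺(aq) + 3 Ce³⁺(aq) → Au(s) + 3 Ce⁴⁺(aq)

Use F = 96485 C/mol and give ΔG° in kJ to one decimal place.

+11.6 kJ

As written, Au³⁺/Au is reduced (cathode) and Ce⁴⁺/Ce³⁺ is oxidised (anode), so E°cell = (+1.53) − (+1.57) = -0.04 V.
Balancing electrons gives n = 3.
ΔG° = −nFE° = −(3)(96485)(-0.04) = 11,578 J = +11.6 kJ.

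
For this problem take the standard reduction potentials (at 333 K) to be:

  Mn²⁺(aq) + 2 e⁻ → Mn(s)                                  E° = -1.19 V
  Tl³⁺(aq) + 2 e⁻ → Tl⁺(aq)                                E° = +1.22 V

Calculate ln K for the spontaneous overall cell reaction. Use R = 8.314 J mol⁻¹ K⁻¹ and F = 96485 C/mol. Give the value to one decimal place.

168.0

Cathode: Tl³⁺/Tl⁺; anode: Mn²⁺/Mn. E°cell = (+1.22) − (-1.19) = +2.41 V, with n = 2.
ΔG° = −nFE° = −RT ln K, so ln K = nFE°/(RT) = (2)(96485)(+2.41) / ((8.314)(333)) = 167.978.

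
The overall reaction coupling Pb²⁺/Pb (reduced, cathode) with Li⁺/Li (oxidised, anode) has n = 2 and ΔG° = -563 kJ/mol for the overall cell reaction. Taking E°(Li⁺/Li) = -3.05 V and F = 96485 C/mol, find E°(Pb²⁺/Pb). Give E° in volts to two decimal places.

E°cell = −ΔG°/(nF) = −(-563×10³)/((2)(96485)) = +2.918 V.
Since Pb²⁺/Pb is the cathode and Li⁺/Li the anode, E°cell = E°(Pb²⁺/Pb) − E°(Li⁺/Li).
So E°(Pb²⁺/Pb) = E°cell + E°(Li⁺/Li) = +2.918 + (-3.05) = -0.13 V.

-0.13 V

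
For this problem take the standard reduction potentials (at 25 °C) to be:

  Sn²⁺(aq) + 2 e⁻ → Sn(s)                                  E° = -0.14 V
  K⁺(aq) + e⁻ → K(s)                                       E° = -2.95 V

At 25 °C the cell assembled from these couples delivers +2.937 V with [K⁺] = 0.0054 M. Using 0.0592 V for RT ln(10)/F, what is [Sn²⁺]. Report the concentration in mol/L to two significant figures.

0.57 M

Sn²⁺/Sn is the cathode, K⁺/K the anode: E°cell = +2.81 V, n = 2.
Overall reaction: Sn²⁺(aq) + 2 K(s) → Sn(s) + 2 K⁺(aq); Q = [K⁺]^2/[Sn²⁺]^1.
From E = E° − (0.0592/n) log Q: log Q = (E° − E)·n/0.0592 = (+2.81 − (+2.937))·2/0.0592 = -4.2905.
So 1·log[Sn²⁺] = 2·log(0.0054) − log Q = -4.5352 − (-4.2905) = -0.2447; [Sn²⁺] = 10^(-0.2447) ≈ 0.57 M.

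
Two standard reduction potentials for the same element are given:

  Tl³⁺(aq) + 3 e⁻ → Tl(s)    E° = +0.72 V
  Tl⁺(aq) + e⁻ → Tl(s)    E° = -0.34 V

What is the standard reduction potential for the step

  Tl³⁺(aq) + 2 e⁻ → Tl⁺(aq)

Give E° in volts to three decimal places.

Sequential free energies add, so n₃E°₃ = n₁E°₁ + n₂E°₂.
With n₃ = 3, and the known step contributing 1×(-0.34) V, the unknown satisfies 2·E° = 3×(+0.72) − 1×(-0.34) = +2.500.
E° = +2.500 / 2 = +1.250 V.

+1.250 V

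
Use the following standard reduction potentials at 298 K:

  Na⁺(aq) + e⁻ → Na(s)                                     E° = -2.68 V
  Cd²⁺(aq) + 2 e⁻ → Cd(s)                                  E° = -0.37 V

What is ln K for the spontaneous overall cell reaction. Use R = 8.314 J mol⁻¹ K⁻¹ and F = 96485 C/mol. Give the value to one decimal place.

Cathode: Cd²⁺/Cd; anode: Na⁺/Na. E°cell = (-0.37) − (-2.68) = +2.31 V, with n = 2.
ΔG° = −nFE° = −RT ln K, so ln K = nFE°/(RT) = (2)(96485)(+2.31) / ((8.314)(298)) = 179.918.

179.9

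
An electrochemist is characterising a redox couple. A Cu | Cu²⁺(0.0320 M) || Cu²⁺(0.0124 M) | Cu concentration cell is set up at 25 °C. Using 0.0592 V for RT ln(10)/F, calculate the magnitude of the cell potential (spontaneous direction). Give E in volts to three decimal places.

+0.012 V

For a concentration cell E°cell = 0. The 0.0320 M side is the cathode (reduction is favoured where [Cu²⁺] is higher).
With n = 2, E = −(0.0592/2) log([Cu²⁺]ₐₙ/[Cu²⁺]꜀ₐₜ) = −(0.0592/2) log(0.0124/0.032) = −(0.0592/2)(-0.412) = +0.012 V.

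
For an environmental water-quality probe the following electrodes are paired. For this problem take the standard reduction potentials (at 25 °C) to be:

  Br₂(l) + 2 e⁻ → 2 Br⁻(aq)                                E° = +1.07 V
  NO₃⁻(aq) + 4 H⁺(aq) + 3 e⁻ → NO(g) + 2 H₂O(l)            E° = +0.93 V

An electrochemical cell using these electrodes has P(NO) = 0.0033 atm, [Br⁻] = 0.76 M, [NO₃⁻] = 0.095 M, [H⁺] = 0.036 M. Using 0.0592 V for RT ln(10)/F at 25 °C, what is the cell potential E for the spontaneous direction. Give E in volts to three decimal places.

+0.232 V

Br₂/Br⁻ is the cathode (higher E°), NO₃⁻/NO the anode: E°cell = +1.07 − (+0.93) = +0.14 V, n = 6.
Overall: 3 Br₂(l) + 2 NO(g) + 4 H₂O(l) → 6 Br⁻(aq) + 2 NO₃⁻(aq) + 8 H⁺(aq)
Q = [Br⁻]^6·[NO₃⁻]^2·[H⁺]^8 / (P(NO)^2); log Q = -9.346.
E = E° − (0.0592/n) log Q = +0.14 − (0.0592/6)(-9.346) = +0.232 V.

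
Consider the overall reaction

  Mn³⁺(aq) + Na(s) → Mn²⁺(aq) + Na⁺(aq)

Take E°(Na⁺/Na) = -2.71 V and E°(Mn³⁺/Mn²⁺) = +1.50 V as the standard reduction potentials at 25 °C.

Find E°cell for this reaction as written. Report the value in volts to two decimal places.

The Mn³⁺/Mn²⁺ couple has the higher reduction potential, so it is the cathode; Na⁺/Na is oxidised at the anode.
E°cell = E°(cathode) − E°(anode) = (+1.50) − (-2.71) = +4.21 V.

+4.21 V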